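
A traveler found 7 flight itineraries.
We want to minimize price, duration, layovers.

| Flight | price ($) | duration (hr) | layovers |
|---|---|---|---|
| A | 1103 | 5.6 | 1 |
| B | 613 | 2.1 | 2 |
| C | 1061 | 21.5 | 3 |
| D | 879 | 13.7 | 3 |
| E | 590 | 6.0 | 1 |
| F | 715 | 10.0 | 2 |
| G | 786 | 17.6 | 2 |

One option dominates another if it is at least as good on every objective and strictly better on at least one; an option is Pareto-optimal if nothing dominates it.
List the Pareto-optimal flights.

A: not dominated.
B: not dominated (best duration).
C: dominated by B (price 613≤1061, duration 2.1≤21.5, layovers 2≤3).
D: dominated by B (price 613≤879, duration 2.1≤13.7, layovers 2≤3).
E: not dominated (best price).
F: dominated by B (price 613≤715, duration 2.1≤10.0, layovers 2≤2).
G: dominated by B (price 613≤786, duration 2.1≤17.6, layovers 2≤2).

A, B, E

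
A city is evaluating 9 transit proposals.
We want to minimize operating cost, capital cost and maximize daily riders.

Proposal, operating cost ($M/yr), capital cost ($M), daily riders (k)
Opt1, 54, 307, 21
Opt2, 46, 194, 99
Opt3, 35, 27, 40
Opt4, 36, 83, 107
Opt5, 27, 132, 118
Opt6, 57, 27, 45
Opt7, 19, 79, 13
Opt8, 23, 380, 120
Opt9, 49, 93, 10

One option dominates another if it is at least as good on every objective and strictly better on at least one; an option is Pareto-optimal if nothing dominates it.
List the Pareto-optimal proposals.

Opt3, Opt4, Opt5, Opt6, Opt7, Opt8

Opt1: dominated by Opt2 (operating cost 46≤54, capital cost 194≤307, daily riders 99≥21).
Opt2: dominated by Opt4 (operating cost 36≤46, capital cost 83≤194, daily riders 107≥99).
Opt3: not dominated.
Opt4: not dominated.
Opt5: not dominated.
Opt6: not dominated.
Opt7: not dominated (best operating cost).
Opt8: not dominated (best daily riders).
Opt9: dominated by Opt3 (operating cost 35≤49, capital cost 27≤93, daily riders 40≥10).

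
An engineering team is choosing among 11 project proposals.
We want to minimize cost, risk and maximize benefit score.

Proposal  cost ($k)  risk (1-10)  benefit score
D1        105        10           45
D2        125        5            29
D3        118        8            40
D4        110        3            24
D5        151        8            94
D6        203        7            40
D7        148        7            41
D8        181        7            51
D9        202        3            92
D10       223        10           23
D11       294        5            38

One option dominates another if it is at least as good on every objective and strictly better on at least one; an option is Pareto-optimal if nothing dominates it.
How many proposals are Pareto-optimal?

8

D1: not dominated (best cost).
D2: not dominated.
D3: not dominated.
D4: not dominated.
D5: not dominated (best benefit score).
D6: dominated by D7 (cost 148≤203, risk 7≤7, benefit score 41≥40).
D7: not dominated.
D8: not dominated.
D9: not dominated.
D10: dominated by D1 (cost 105≤223, risk 10≤10, benefit score 45≥23).
D11: dominated by D9 (cost 202≤294, risk 3≤5, benefit score 92≥38).
Pareto-optimal: D1, D2, D3, D4, D5, D7, D8, D9 → 8.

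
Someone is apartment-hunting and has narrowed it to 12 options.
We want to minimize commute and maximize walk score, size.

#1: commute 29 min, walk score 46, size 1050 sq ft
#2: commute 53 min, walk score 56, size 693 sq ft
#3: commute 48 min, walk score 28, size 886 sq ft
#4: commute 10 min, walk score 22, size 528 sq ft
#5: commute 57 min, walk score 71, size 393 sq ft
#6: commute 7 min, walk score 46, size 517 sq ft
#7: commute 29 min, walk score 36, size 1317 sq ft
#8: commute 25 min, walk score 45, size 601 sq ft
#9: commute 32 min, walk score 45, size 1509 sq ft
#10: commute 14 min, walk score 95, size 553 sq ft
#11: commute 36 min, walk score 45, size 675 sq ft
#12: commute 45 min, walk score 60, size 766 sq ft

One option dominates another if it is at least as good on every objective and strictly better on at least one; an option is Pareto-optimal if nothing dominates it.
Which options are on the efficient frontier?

#1: not dominated.
#2: dominated by #12 (commute 45≤53, walk score 60≥56, size 766≥693).
#3: dominated by #1 (commute 29≤48, walk score 46≥28, size 1050≥886).
#4: not dominated.
#5: dominated by #10 (commute 14≤57, walk score 95≥71, size 553≥393).
#6: not dominated (best commute).
#7: not dominated.
#8: not dominated.
#9: not dominated (best size).
#10: not dominated (best walk score).
#11: dominated by #1 (commute 29≤36, walk score 46≥45, size 1050≥675).
#12: not dominated.

#1, #4, #6, #7, #8, #9, #10, #12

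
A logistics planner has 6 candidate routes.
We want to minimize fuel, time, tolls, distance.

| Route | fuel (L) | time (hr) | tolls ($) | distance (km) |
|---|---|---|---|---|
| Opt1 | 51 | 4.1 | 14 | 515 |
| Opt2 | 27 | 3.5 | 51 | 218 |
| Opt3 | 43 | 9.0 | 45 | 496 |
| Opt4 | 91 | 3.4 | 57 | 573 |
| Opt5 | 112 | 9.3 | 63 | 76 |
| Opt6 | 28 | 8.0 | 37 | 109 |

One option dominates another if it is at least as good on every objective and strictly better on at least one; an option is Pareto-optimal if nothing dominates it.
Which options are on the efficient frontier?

Opt1, Opt2, Opt4, Opt5, Opt6

Opt1: not dominated (best tolls).
Opt2: not dominated (best fuel).
Opt3: dominated by Opt6 (fuel 28≤43, time 8.0≤9.0, tolls 37≤45, distance 109≤496).
Opt4: not dominated (best time).
Opt5: not dominated (best distance).
Opt6: not dominated.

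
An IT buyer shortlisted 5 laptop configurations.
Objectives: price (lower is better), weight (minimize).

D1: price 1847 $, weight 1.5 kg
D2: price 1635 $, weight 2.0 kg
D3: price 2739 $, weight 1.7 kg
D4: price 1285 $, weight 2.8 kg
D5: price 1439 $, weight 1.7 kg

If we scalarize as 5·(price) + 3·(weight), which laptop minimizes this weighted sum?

D1: 5·1847 + 3·1.5 = 9239.5
D2: 5·1635 + 3·2.0 = 8181.0
D3: 5·2739 + 3·1.7 = 13700.1
D4: 5·1285 + 3·2.8 = 6433.4
D5: 5·1439 + 3·1.7 = 7200.1
Lowest: D4 at 6433.4.

D4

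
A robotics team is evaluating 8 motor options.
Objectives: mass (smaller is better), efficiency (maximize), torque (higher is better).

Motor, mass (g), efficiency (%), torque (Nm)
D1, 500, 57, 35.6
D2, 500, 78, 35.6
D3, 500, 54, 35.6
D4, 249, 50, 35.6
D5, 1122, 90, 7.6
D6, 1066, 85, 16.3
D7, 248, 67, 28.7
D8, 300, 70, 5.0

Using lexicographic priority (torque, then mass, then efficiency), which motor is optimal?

First maximize torque: best is 35.6, kept {D1, D2, D3, D4}.
Then minimize mass: best is 249, kept {D4}.

D4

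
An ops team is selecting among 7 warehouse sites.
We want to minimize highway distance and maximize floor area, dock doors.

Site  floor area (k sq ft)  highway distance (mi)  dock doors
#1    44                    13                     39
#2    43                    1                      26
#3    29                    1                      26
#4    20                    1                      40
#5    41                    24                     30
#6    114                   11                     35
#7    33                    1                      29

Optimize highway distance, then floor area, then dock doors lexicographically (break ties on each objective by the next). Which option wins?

First minimize highway distance: best is 1, kept {#2, #3, #4, #7}.
Then maximize floor area: best is 43, kept {#2}.

#2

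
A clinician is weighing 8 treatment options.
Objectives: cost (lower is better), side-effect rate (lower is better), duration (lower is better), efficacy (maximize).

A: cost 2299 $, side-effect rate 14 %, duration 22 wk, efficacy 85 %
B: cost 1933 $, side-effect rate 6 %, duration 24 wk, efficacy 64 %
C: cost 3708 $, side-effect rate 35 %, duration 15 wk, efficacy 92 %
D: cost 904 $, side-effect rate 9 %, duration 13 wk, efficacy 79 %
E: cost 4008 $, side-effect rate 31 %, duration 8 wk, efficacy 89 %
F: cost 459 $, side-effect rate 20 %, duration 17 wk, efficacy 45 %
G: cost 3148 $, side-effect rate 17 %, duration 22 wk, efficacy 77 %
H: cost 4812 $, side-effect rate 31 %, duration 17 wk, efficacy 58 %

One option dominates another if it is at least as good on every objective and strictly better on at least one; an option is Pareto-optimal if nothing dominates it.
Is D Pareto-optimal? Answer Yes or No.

A: worse on cost (2299 vs 904).
B: worse on cost (1933 vs 904).
C: worse on cost (3708 vs 904).
E: worse on cost (4008 vs 904).
F: worse on side-effect rate (20 vs 9).
G: worse on cost (3148 vs 904).
H: worse on cost (4812 vs 904).
No option is at least as good as D on every objective and strictly better on one.

Yes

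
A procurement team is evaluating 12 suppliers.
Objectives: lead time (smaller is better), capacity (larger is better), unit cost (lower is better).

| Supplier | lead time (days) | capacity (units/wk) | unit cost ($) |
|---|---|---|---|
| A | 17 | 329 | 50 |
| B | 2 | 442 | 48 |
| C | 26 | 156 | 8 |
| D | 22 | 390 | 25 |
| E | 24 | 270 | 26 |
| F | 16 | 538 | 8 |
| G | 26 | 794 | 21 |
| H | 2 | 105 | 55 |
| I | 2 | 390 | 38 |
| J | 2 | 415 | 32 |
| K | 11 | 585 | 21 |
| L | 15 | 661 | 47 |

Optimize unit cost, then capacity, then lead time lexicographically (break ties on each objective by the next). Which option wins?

First minimize unit cost: best is 8, kept {C, F}.
Then maximize capacity: best is 538, kept {F}.

F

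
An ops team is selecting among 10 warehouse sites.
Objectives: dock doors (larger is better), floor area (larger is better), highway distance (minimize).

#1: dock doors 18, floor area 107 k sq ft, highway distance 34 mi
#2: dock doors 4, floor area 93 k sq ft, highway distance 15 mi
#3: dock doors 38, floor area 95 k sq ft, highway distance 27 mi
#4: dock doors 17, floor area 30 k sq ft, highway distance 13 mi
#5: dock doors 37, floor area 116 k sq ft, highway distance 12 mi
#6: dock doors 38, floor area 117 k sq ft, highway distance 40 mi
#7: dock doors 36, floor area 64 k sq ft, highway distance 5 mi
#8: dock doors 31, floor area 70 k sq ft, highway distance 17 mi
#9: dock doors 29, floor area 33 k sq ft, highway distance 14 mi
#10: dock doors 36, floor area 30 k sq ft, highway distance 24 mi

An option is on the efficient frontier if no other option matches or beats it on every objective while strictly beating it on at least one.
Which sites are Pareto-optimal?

#3, #5, #6, #7

#1: dominated by #5 (dock doors 37≥18, floor area 116≥107, highway distance 12≤34).
#2: dominated by #5 (dock doors 37≥4, floor area 116≥93, highway distance 12≤15).
#3: not dominated.
#4: dominated by #5 (dock doors 37≥17, floor area 116≥30, highway distance 12≤13).
#5: not dominated.
#6: not dominated (best floor area).
#7: not dominated (best highway distance).
#8: dominated by #5 (dock doors 37≥31, floor area 116≥70, highway distance 12≤17).
#9: dominated by #5 (dock doors 37≥29, floor area 116≥33, highway distance 12≤14).
#10: dominated by #5 (dock doors 37≥36, floor area 116≥30, highway distance 12≤24).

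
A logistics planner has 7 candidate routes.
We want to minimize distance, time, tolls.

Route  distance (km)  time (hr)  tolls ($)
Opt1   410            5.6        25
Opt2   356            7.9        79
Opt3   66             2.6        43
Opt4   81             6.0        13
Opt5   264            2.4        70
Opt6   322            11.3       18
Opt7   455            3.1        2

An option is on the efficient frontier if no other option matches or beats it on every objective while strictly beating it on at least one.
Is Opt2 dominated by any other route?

Yes

Opt3 vs Opt2: distance 66≤356, time 2.6≤7.9, tolls 43≤79 — Opt3 is at least as good on every objective and strictly better on at least one, so Opt3 dominates Opt2.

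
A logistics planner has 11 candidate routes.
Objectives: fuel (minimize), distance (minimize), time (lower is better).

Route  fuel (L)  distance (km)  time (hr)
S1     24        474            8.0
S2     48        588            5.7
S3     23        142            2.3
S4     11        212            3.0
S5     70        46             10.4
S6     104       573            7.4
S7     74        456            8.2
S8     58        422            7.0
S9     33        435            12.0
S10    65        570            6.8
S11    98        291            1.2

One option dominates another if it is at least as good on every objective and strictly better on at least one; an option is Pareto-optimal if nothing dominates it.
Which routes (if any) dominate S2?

S3: fuel 23≤48, distance 142≤588, time 2.3≤5.7 — dominates S2.
S4: fuel 11≤48, distance 212≤588, time 3.0≤5.7 — dominates S2.
Others (S1, S5, S6, S7, S8, S9, S10, S11) are each worse than S2 on at least one objective.

S3, S4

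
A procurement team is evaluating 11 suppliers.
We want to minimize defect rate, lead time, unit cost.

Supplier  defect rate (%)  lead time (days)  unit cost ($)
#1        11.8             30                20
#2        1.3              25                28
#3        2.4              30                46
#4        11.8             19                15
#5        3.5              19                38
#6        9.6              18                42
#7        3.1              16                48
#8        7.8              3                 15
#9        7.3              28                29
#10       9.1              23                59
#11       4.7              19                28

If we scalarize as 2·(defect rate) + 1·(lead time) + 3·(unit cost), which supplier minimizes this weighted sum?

#1: 2·11.8 + 1·30 + 3·20 = 113.6
#2: 2·1.3 + 1·25 + 3·28 = 111.6
#3: 2·2.4 + 1·30 + 3·46 = 172.8
#4: 2·11.8 + 1·19 + 3·15 = 87.6
#5: 2·3.5 + 1·19 + 3·38 = 140.0
#6: 2·9.6 + 1·18 + 3·42 = 163.2
#7: 2·3.1 + 1·16 + 3·48 = 166.2
#8: 2·7.8 + 1·3 + 3·15 = 63.6
#9: 2·7.3 + 1·28 + 3·29 = 129.6
#10: 2·9.1 + 1·23 + 3·59 = 218.2
#11: 2·4.7 + 1·19 + 3·28 = 112.4
Lowest: #8 at 63.6.

#8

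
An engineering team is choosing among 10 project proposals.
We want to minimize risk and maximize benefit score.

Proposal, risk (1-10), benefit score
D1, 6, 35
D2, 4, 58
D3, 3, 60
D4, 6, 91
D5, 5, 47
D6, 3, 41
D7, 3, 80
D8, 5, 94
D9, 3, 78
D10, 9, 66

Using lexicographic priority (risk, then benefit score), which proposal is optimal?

First minimize risk: best is 3, kept {D3, D6, D7, D9}.
Then maximize benefit score: best is 80, kept {D7}.

D7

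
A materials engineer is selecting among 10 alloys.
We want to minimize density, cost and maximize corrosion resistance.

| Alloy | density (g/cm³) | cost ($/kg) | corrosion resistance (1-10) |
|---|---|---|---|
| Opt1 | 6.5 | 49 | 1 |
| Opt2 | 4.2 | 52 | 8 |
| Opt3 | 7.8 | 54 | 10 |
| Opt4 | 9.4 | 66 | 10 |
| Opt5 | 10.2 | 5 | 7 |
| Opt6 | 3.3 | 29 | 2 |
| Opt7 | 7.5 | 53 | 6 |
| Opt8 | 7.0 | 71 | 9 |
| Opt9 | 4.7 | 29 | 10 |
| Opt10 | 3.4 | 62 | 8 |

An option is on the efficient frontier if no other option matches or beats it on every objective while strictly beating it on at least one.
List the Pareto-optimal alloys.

Opt1: dominated by Opt6 (density 3.3≤6.5, cost 29≤49, corrosion resistance 2≥1).
Opt2: not dominated.
Opt3: dominated by Opt9 (density 4.7≤7.8, cost 29≤54, corrosion resistance 10≥10).
Opt4: dominated by Opt3 (density 7.8≤9.4, cost 54≤66, corrosion resistance 10≥10).
Opt5: not dominated (best cost).
Opt6: not dominated (best density).
Opt7: dominated by Opt2 (density 4.2≤7.5, cost 52≤53, corrosion resistance 8≥6).
Opt8: dominated by Opt9 (density 4.7≤7.0, cost 29≤71, corrosion resistance 10≥9).
Opt9: not dominated.
Opt10: not dominated.

Opt2, Opt5, Opt6, Opt9, Opt10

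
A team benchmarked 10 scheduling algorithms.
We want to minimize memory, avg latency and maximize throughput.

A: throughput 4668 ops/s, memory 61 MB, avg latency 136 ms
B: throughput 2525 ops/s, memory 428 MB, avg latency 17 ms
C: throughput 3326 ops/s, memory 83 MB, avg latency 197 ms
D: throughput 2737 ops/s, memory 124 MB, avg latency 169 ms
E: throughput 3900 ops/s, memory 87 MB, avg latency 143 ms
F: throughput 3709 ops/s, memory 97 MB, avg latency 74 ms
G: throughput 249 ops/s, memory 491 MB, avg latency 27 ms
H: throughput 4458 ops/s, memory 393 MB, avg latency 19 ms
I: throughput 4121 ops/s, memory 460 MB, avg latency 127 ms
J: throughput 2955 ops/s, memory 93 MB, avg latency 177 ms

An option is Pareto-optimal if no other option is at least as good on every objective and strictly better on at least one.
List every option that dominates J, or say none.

A: throughput 4668≥2955, memory 61≤93, avg latency 136≤177 — dominates J.
E: throughput 3900≥2955, memory 87≤93, avg latency 143≤177 — dominates J.
Others (B, C, D, F, G, H, I) are each worse than J on at least one objective.

A, E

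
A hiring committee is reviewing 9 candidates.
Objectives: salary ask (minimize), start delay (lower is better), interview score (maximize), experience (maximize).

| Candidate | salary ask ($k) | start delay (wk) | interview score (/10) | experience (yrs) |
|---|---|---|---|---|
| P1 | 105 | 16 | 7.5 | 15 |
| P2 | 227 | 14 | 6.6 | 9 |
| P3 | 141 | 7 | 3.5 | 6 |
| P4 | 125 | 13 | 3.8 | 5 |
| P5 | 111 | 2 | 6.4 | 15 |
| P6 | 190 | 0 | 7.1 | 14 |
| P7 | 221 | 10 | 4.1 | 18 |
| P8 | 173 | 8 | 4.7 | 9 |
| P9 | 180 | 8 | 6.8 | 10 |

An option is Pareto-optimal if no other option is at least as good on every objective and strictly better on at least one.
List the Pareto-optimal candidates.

P1: not dominated (best salary ask).
P2: dominated by P6 (salary ask 190≤227, start delay 0≤14, interview score 7.1≥6.6, experience 14≥9).
P3: dominated by P5 (salary ask 111≤141, start delay 2≤7, interview score 6.4≥3.5, experience 15≥6).
P4: dominated by P5 (salary ask 111≤125, start delay 2≤13, interview score 6.4≥3.8, experience 15≥5).
P5: not dominated.
P6: not dominated (best start delay).
P7: not dominated (best experience).
P8: dominated by P5 (salary ask 111≤173, start delay 2≤8, interview score 6.4≥4.7, experience 15≥9).
P9: not dominated.

P1, P5, P6, P7, P9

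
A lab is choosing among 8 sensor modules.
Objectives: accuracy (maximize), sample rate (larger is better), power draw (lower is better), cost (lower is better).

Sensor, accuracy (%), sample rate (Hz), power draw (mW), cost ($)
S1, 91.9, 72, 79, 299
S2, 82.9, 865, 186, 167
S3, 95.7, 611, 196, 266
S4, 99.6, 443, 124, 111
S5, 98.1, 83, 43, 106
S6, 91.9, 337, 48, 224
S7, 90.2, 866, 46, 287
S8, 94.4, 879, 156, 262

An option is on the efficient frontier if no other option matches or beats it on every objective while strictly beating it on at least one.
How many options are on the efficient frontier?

7

S1: dominated by S5 (accuracy 98.1≥91.9, sample rate 83≥72, power draw 43≤79, cost 106≤299).
S2: not dominated.
S3: not dominated.
S4: not dominated (best accuracy).
S5: not dominated (best power draw).
S6: not dominated.
S7: not dominated.
S8: not dominated (best sample rate).
Pareto-optimal: S2, S3, S4, S5, S6, S7, S8 → 7.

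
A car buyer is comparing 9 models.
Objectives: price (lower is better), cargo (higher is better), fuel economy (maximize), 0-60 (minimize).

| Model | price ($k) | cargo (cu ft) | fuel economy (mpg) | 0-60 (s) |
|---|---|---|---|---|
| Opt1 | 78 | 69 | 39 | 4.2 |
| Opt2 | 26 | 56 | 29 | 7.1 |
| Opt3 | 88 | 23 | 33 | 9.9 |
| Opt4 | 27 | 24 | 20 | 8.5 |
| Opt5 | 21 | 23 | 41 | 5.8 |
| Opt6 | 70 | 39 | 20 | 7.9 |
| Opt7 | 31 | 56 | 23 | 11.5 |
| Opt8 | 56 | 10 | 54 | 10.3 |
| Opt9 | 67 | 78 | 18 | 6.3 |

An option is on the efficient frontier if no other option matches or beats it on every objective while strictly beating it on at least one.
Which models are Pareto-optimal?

Opt1, Opt2, Opt5, Opt8, Opt9

Opt1: not dominated (best 0-60).
Opt2: not dominated.
Opt3: dominated by Opt1 (price 78≤88, cargo 69≥23, fuel economy 39≥33, 0-60 4.2≤9.9).
Opt4: dominated by Opt2 (price 26≤27, cargo 56≥24, fuel economy 29≥20, 0-60 7.1≤8.5).
Opt5: not dominated (best price).
Opt6: dominated by Opt2 (price 26≤70, cargo 56≥39, fuel economy 29≥20, 0-60 7.1≤7.9).
Opt7: dominated by Opt2 (price 26≤31, cargo 56≥56, fuel economy 29≥23, 0-60 7.1≤11.5).
Opt8: not dominated (best fuel economy).
Opt9: not dominated (best cargo).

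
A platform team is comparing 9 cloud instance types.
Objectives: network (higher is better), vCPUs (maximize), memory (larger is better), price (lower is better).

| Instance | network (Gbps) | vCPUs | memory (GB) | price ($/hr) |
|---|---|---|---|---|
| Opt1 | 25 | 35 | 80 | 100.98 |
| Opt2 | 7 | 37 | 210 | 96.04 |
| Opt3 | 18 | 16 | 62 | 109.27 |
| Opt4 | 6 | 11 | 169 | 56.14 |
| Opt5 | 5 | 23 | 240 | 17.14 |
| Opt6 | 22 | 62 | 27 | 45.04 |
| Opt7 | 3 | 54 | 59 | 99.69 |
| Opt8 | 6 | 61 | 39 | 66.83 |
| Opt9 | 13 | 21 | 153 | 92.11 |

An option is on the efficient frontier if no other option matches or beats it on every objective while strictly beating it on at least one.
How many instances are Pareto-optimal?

8

Opt1: not dominated (best network).
Opt2: not dominated.
Opt3: dominated by Opt1 (network 25≥18, vCPUs 35≥16, memory 80≥62, price 100.98≤109.27).
Opt4: not dominated.
Opt5: not dominated (best memory).
Opt6: not dominated (best vCPUs).
Opt7: not dominated.
Opt8: not dominated.
Opt9: not dominated.
Pareto-optimal: Opt1, Opt2, Opt4, Opt5, Opt6, Opt7, Opt8, Opt9 → 8.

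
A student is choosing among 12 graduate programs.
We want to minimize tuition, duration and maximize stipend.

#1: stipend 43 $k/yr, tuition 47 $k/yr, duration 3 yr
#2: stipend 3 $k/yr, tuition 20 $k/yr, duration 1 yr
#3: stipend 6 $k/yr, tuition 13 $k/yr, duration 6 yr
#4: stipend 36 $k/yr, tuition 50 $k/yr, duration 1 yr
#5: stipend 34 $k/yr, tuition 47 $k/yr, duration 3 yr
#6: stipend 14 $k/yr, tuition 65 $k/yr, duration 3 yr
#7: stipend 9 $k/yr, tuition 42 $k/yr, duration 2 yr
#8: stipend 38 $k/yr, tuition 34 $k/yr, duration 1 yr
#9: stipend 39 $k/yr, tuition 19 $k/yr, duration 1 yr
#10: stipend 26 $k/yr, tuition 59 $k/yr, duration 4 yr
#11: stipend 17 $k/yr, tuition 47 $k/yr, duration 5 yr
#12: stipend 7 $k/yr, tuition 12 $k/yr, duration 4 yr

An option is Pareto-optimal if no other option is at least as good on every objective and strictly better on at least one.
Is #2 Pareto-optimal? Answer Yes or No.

#9 vs #2: stipend 39≥3, tuition 19≤20, duration 1≤1 — #9 is at least as good on every objective and strictly better on at least one, so #9 dominates #2.

No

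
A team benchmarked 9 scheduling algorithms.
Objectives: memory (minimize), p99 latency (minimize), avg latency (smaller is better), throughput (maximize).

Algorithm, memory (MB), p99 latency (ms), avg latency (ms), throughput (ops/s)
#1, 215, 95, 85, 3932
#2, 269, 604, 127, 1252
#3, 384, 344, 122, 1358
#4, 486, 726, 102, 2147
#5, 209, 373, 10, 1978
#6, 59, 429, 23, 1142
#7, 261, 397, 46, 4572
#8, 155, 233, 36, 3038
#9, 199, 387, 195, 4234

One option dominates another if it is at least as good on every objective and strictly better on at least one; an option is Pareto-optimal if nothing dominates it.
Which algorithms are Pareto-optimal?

#1, #5, #6, #7, #8, #9

#1: not dominated (best p99 latency).
#2: dominated by #1 (memory 215≤269, p99 latency 95≤604, avg latency 85≤127, throughput 3932≥1252).
#3: dominated by #1 (memory 215≤384, p99 latency 95≤344, avg latency 85≤122, throughput 3932≥1358).
#4: dominated by #1 (memory 215≤486, p99 latency 95≤726, avg latency 85≤102, throughput 3932≥2147).
#5: not dominated (best avg latency).
#6: not dominated (best memory).
#7: not dominated (best throughput).
#8: not dominated.
#9: not dominated.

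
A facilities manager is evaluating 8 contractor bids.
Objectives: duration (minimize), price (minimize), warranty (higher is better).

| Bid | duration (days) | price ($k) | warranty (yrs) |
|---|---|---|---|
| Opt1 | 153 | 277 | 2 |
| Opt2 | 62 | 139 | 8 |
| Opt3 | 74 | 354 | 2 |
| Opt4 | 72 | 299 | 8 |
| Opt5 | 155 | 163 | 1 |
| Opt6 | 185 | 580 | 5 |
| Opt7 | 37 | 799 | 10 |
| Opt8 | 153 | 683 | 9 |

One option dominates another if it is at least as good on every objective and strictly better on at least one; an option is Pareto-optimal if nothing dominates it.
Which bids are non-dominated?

Opt2, Opt7, Opt8

Opt1: dominated by Opt2 (duration 62≤153, price 139≤277, warranty 8≥2).
Opt2: not dominated (best price).
Opt3: dominated by Opt2 (duration 62≤74, price 139≤354, warranty 8≥2).
Opt4: dominated by Opt2 (duration 62≤72, price 139≤299, warranty 8≥8).
Opt5: dominated by Opt2 (duration 62≤155, price 139≤163, warranty 8≥1).
Opt6: dominated by Opt2 (duration 62≤185, price 139≤580, warranty 8≥5).
Opt7: not dominated (best duration).
Opt8: not dominated.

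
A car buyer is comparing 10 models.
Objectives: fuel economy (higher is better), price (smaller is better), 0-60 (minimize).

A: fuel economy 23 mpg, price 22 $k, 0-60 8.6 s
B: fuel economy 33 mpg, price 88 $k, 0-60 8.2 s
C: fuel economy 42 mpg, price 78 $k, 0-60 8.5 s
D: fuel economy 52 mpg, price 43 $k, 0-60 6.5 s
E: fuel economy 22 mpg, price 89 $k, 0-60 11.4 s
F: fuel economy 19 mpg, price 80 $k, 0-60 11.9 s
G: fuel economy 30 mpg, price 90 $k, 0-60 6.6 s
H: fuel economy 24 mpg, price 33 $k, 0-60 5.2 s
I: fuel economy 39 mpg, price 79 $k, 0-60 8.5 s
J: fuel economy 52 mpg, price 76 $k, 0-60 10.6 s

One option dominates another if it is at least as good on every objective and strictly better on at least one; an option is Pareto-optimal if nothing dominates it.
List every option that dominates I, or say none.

C, D

C: fuel economy 42≥39, price 78≤79, 0-60 8.5≤8.5 — dominates I.
D: fuel economy 52≥39, price 43≤79, 0-60 6.5≤8.5 — dominates I.
Others (A, B, E, F, G, H, J) are each worse than I on at least one objective.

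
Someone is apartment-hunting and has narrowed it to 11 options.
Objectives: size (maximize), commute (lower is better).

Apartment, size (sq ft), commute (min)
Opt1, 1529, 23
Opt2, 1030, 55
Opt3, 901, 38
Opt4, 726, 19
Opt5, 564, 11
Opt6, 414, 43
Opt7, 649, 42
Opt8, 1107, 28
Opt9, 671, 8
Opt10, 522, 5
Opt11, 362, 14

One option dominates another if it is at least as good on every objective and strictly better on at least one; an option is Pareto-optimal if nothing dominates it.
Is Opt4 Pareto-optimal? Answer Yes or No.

Yes

Opt1: worse on commute (23 vs 19).
Opt2: worse on commute (55 vs 19).
Opt3: worse on commute (38 vs 19).
Opt5: worse on size (564 vs 726).
Opt6: worse on size (414 vs 726).
Opt7: worse on size (649 vs 726).
Opt8: worse on commute (28 vs 19).
Opt9: worse on size (671 vs 726).
Opt10: worse on size (522 vs 726).
Opt11: worse on size (362 vs 726).
No option is at least as good as Opt4 on every objective and strictly better on one.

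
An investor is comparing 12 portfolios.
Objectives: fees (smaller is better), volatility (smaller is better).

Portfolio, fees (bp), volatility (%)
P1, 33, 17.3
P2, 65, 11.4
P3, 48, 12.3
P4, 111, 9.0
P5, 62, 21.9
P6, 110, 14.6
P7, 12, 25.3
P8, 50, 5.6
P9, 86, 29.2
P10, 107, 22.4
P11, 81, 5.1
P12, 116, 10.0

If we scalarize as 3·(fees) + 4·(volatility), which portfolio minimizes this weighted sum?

P1: 3·33 + 4·17.3 = 168.2
P2: 3·65 + 4·11.4 = 240.6
P3: 3·48 + 4·12.3 = 193.2
P4: 3·111 + 4·9.0 = 369.0
P5: 3·62 + 4·21.9 = 273.6
P6: 3·110 + 4·14.6 = 388.4
P7: 3·12 + 4·25.3 = 137.2
P8: 3·50 + 4·5.6 = 172.4
P9: 3·86 + 4·29.2 = 374.8
P10: 3·107 + 4·22.4 = 410.6
P11: 3·81 + 4·5.1 = 263.4
P12: 3·116 + 4·10.0 = 388.0
Lowest: P7 at 137.2.

P7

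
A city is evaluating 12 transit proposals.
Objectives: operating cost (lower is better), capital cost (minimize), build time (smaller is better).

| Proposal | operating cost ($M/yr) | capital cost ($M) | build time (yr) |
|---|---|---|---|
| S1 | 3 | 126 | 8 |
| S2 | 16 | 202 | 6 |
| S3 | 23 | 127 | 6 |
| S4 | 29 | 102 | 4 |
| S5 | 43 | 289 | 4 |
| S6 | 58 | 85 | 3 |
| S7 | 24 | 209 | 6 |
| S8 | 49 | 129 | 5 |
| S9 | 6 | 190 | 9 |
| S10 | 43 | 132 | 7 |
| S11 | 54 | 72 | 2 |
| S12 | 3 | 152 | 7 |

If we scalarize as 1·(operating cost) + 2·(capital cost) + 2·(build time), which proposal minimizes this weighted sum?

S11

S1: 1·3 + 2·126 + 2·8 = 271
S2: 1·16 + 2·202 + 2·6 = 432
S3: 1·23 + 2·127 + 2·6 = 289
S4: 1·29 + 2·102 + 2·4 = 241
S5: 1·43 + 2·289 + 2·4 = 629
S6: 1·58 + 2·85 + 2·3 = 234
S7: 1·24 + 2·209 + 2·6 = 454
S8: 1·49 + 2·129 + 2·5 = 317
S9: 1·6 + 2·190 + 2·9 = 404
S10: 1·43 + 2·132 + 2·7 = 321
S11: 1·54 + 2·72 + 2·2 = 202
S12: 1·3 + 2·152 + 2·7 = 321
Lowest: S11 at 202.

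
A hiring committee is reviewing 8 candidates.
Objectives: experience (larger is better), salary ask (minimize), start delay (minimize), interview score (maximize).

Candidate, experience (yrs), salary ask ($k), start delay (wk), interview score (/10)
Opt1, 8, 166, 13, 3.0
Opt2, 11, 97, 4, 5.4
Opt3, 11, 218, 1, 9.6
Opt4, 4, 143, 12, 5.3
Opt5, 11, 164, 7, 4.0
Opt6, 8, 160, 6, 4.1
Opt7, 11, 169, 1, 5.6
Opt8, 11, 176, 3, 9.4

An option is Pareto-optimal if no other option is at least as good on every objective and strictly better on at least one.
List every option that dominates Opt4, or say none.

Opt2

Opt2: experience 11≥4, salary ask 97≤143, start delay 4≤12, interview score 5.4≥5.3 — dominates Opt4.
Others (Opt1, Opt3, Opt5, Opt6, Opt7, Opt8) are each worse than Opt4 on at least one objective.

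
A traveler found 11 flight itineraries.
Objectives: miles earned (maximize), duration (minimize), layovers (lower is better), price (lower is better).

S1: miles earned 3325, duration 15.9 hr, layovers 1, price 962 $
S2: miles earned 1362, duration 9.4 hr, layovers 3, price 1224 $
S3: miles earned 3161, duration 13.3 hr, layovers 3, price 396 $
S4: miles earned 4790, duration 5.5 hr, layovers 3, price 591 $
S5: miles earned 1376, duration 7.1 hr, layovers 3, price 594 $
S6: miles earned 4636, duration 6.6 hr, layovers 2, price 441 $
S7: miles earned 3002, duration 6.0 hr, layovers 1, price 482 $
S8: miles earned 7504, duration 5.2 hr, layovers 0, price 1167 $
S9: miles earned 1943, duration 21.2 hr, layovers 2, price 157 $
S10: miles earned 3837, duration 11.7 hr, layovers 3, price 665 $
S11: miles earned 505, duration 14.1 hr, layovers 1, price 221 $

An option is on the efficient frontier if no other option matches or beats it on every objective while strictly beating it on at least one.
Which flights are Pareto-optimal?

S1: not dominated.
S2: dominated by S4 (miles earned 4790≥1362, duration 5.5≤9.4, layovers 3≤3, price 591≤1224).
S3: not dominated.
S4: not dominated.
S5: dominated by S4 (miles earned 4790≥1376, duration 5.5≤7.1, layovers 3≤3, price 591≤594).
S6: not dominated.
S7: not dominated.
S8: not dominated (best miles earned).
S9: not dominated (best price).
S10: dominated by S4 (miles earned 4790≥3837, duration 5.5≤11.7, layovers 3≤3, price 591≤665).
S11: not dominated.

S1, S3, S4, S6, S7, S8, S9, S11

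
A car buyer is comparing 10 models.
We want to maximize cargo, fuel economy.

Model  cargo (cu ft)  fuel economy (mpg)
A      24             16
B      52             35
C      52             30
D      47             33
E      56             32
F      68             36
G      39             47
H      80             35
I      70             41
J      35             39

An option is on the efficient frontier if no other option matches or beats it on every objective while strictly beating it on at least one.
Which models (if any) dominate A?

B: cargo 52≥24, fuel economy 35≥16 — dominates A.
C: cargo 52≥24, fuel economy 30≥16 — dominates A.
D: cargo 47≥24, fuel economy 33≥16 — dominates A.
E: cargo 56≥24, fuel economy 32≥16 — dominates A.
F: cargo 68≥24, fuel economy 36≥16 — dominates A.
G: cargo 39≥24, fuel economy 47≥16 — dominates A.
H: cargo 80≥24, fuel economy 35≥16 — dominates A.
I: cargo 70≥24, fuel economy 41≥16 — dominates A.
J: cargo 35≥24, fuel economy 39≥16 — dominates A.

B, C, D, E, F, G, H, I, J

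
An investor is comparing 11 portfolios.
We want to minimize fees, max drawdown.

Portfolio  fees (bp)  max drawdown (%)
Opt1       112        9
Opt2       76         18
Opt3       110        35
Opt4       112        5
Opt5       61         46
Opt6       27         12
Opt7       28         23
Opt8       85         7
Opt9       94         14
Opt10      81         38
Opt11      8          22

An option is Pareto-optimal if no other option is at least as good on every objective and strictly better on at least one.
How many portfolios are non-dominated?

Opt1: dominated by Opt4 (fees 112≤112, max drawdown 5≤9).
Opt2: dominated by Opt6 (fees 27≤76, max drawdown 12≤18).
Opt3: dominated by Opt2 (fees 76≤110, max drawdown 18≤35).
Opt4: not dominated (best max drawdown).
Opt5: dominated by Opt6 (fees 27≤61, max drawdown 12≤46).
Opt6: not dominated.
Opt7: dominated by Opt6 (fees 27≤28, max drawdown 12≤23).
Opt8: not dominated.
Opt9: dominated by Opt6 (fees 27≤94, max drawdown 12≤14).
Opt10: dominated by Opt2 (fees 76≤81, max drawdown 18≤38).
Opt11: not dominated (best fees).
Pareto-optimal: Opt4, Opt6, Opt8, Opt11 → 4.

4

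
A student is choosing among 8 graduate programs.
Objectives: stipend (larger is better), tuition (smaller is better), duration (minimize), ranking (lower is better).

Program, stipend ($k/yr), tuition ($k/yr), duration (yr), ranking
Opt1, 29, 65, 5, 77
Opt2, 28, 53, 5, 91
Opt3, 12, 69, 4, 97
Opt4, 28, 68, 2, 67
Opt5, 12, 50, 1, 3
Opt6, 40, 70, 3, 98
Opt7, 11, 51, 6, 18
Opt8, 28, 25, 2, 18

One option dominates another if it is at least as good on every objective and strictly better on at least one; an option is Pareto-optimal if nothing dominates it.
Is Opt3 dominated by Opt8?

Opt8 vs Opt3: stipend 28≥12, tuition 25≤69, duration 2≤4, ranking 18≤97 — Opt8 is at least as good on every objective with at least one strict improvement.

Yes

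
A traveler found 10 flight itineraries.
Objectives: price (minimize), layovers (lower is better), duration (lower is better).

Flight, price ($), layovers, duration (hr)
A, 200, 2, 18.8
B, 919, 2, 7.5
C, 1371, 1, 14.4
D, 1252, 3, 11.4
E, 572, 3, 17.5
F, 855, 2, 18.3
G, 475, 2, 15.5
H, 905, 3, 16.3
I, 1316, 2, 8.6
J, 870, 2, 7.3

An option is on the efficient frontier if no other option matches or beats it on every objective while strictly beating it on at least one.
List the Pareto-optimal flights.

A: not dominated (best price).
B: dominated by J (price 870≤919, layovers 2≤2, duration 7.3≤7.5).
C: not dominated (best layovers).
D: dominated by B (price 919≤1252, layovers 2≤3, duration 7.5≤11.4).
E: dominated by G (price 475≤572, layovers 2≤3, duration 15.5≤17.5).
F: dominated by G (price 475≤855, layovers 2≤2, duration 15.5≤18.3).
G: not dominated.
H: dominated by G (price 475≤905, layovers 2≤3, duration 15.5≤16.3).
I: dominated by B (price 919≤1316, layovers 2≤2, duration 7.5≤8.6).
J: not dominated (best duration).

A, C, G, J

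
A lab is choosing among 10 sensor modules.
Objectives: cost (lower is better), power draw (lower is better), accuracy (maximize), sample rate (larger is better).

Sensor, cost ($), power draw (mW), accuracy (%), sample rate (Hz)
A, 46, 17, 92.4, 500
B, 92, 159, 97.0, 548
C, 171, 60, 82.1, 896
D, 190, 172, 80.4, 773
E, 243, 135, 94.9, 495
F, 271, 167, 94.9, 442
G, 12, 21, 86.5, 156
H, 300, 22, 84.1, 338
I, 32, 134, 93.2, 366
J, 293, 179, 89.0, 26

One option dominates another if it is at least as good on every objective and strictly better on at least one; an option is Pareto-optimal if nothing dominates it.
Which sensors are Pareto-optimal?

A: not dominated (best power draw).
B: not dominated (best accuracy).
C: not dominated (best sample rate).
D: dominated by C (cost 171≤190, power draw 60≤172, accuracy 82.1≥80.4, sample rate 896≥773).
E: not dominated.
F: dominated by B (cost 92≤271, power draw 159≤167, accuracy 97.0≥94.9, sample rate 548≥442).
G: not dominated (best cost).
H: dominated by A (cost 46≤300, power draw 17≤22, accuracy 92.4≥84.1, sample rate 500≥338).
I: not dominated.
J: dominated by A (cost 46≤293, power draw 17≤179, accuracy 92.4≥89.0, sample rate 500≥26).

A, B, C, E, G, I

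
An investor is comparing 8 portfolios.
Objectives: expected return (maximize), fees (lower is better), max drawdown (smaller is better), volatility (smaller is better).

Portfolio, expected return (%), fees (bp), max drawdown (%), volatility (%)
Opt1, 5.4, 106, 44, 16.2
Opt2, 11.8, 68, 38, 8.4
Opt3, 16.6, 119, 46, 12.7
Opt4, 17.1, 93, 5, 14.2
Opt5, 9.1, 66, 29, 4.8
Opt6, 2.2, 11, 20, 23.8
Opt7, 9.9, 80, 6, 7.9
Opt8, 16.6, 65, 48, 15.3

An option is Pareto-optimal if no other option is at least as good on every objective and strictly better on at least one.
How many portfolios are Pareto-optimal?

Opt1: dominated by Opt2 (expected return 11.8≥5.4, fees 68≤106, max drawdown 38≤44, volatility 8.4≤16.2).
Opt2: not dominated.
Opt3: not dominated.
Opt4: not dominated (best expected return).
Opt5: not dominated (best volatility).
Opt6: not dominated (best fees).
Opt7: not dominated.
Opt8: not dominated.
Pareto-optimal: Opt2, Opt3, Opt4, Opt5, Opt6, Opt7, Opt8 → 7.

7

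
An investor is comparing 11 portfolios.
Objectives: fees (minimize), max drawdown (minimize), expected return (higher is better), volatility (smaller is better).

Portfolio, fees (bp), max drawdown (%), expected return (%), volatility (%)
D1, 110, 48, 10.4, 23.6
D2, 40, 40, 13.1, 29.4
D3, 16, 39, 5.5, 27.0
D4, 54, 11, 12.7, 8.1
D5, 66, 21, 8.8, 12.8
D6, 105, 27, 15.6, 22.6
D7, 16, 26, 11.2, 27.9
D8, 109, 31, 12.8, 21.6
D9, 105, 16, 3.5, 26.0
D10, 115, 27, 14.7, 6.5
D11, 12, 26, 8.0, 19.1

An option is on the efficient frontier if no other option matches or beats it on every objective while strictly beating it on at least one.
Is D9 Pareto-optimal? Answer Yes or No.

D4 vs D9: fees 54≤105, max drawdown 11≤16, expected return 12.7≥3.5, volatility 8.1≤26.0 — D4 is at least as good on every objective and strictly better on at least one, so D4 dominates D9.

No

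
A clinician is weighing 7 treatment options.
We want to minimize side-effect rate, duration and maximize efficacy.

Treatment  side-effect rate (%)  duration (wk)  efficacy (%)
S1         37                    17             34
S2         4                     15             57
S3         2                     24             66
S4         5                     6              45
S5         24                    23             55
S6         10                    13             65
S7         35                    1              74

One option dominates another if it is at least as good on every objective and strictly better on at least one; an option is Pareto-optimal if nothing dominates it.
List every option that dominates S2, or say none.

S1: worse on side-effect rate (37 vs 4).
S3: worse on duration (24 vs 15).
S4: worse on side-effect rate (5 vs 4).
S5: worse on side-effect rate (24 vs 4).
S6: worse on side-effect rate (10 vs 4).
S7: worse on side-effect rate (35 vs 4).
No option dominates S2.

none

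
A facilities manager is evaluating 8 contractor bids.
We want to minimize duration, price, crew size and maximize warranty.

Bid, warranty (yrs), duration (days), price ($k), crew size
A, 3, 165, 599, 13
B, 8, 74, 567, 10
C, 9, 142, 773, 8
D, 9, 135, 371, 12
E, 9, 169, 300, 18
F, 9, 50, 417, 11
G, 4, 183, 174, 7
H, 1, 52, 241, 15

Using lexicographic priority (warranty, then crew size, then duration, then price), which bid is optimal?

First maximize warranty: best is 9, kept {C, D, E, F}.
Then minimize crew size: best is 8, kept {C}.

C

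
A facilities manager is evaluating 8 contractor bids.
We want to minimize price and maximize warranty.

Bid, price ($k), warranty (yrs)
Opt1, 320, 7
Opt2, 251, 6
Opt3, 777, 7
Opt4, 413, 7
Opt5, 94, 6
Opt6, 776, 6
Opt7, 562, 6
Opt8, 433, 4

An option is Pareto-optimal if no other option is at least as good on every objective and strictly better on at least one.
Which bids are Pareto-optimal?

Opt1: not dominated.
Opt2: dominated by Opt5 (price 94≤251, warranty 6≥6).
Opt3: dominated by Opt1 (price 320≤777, warranty 7≥7).
Opt4: dominated by Opt1 (price 320≤413, warranty 7≥7).
Opt5: not dominated (best price).
Opt6: dominated by Opt1 (price 320≤776, warranty 7≥6).
Opt7: dominated by Opt1 (price 320≤562, warranty 7≥6).
Opt8: dominated by Opt1 (price 320≤433, warranty 7≥4).

Opt1, Opt5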